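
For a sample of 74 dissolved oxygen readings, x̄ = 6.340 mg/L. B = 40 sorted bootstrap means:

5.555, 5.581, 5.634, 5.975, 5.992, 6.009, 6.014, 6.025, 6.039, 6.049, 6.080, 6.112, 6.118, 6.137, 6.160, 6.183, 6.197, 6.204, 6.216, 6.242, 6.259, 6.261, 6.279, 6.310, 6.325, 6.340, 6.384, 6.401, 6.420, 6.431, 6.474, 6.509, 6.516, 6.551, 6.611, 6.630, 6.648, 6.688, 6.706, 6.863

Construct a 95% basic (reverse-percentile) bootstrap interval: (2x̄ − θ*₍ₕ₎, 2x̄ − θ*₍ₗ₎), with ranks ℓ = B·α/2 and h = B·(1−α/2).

(5.974, 7.125)

Percentile endpoints at ranks 1 and 39: θ*₍1₎ = 5.555, θ*₍39₎ = 6.706.
Basic interval reflects these around x̄:
  lower = 2 × 6.340 − 6.706 = 5.974
  upper = 2 × 6.340 − 5.555 = 7.125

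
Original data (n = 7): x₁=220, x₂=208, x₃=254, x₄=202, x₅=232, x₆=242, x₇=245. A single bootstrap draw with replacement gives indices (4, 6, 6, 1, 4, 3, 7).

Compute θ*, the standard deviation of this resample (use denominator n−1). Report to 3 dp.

Resample values: 202, 242, 242, 220, 202, 254, 245.
Mean = 229.5714; sum of squared deviations = 2755.7143
s² = 2755.7143 / 6 = 459.2857
s = √459.2857 = 21.431

θ* = 21.431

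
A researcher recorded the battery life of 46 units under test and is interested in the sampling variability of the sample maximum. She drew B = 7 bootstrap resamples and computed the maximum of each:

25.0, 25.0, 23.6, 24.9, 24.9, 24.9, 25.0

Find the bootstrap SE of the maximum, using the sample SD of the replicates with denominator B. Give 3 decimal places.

SE* = 0.475

Bootstrap SE is the standard deviation of the 7 replicate maximums.
Mean of replicates: (25.0 + 25.0 + 23.6 + 24.9 + 24.9 + 24.9 + 25.0) / 7 = 173.3000 / 7 = 24.7571
Sum of squared deviations: (+0.2429)² + (+0.2429)² + (−1.1571)² + (+0.1429)² + (+0.1429)² + (+0.1429)² + (+0.2429)² = 1.5771
Variance = 1.5771 / 7 = 0.2253
SE* = √0.2253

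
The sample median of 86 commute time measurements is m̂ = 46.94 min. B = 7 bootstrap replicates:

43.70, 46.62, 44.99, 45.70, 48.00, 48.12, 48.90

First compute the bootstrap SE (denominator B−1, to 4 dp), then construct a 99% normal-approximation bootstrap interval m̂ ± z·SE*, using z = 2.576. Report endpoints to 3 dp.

Mean of replicates = 46.5757; sum of squared deviations = 21.3688; SE* = √(21.3688/6) = 1.8872
Margin = 2.576 × 1.8872 = 4.8614
Interval: 46.94 ± 4.8614

(42.079, 51.801)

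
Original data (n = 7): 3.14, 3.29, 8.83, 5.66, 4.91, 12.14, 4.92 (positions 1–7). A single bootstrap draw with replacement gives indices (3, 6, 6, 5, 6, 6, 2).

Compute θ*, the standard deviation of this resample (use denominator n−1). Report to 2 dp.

Resample values: 8.83, 12.14, 12.14, 4.91, 12.14, 12.14, 3.29.
Mean = 9.3700; sum of squared deviations = 87.8412
s² = 87.8412 / 6 = 14.6402
s = √14.6402 = 3.83

θ* = 3.83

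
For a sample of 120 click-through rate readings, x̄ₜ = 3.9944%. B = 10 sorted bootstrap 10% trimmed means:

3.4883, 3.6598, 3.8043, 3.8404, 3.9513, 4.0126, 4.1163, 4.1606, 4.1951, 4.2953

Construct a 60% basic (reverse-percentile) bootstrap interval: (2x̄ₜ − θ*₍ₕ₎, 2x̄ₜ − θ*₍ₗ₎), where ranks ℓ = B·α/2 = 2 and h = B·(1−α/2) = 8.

Percentile endpoints at ranks 2 and 8: θ*₍2₎ = 3.6598, θ*₍8₎ = 4.1606.
Basic interval reflects these around x̄ₜ:
  lower = 2 × 3.9944 − 4.1606 = 3.8282
  upper = 2 × 3.9944 − 3.6598 = 4.3290

(3.8282, 4.3290)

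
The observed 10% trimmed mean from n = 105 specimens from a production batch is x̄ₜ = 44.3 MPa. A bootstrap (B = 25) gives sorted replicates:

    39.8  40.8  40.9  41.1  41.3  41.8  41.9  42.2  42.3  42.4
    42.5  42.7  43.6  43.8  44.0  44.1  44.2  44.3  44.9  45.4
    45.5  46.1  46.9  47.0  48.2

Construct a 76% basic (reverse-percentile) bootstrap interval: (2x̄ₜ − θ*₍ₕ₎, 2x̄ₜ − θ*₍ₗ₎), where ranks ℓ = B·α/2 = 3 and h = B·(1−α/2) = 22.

Percentile endpoints at ranks 3 and 22: θ*₍3₎ = 40.9, θ*₍22₎ = 46.1.
Basic interval reflects these around x̄ₜ:
  lower = 2 × 44.3 − 46.1 = 42.5
  upper = 2 × 44.3 − 40.9 = 47.7

(42.5, 47.7)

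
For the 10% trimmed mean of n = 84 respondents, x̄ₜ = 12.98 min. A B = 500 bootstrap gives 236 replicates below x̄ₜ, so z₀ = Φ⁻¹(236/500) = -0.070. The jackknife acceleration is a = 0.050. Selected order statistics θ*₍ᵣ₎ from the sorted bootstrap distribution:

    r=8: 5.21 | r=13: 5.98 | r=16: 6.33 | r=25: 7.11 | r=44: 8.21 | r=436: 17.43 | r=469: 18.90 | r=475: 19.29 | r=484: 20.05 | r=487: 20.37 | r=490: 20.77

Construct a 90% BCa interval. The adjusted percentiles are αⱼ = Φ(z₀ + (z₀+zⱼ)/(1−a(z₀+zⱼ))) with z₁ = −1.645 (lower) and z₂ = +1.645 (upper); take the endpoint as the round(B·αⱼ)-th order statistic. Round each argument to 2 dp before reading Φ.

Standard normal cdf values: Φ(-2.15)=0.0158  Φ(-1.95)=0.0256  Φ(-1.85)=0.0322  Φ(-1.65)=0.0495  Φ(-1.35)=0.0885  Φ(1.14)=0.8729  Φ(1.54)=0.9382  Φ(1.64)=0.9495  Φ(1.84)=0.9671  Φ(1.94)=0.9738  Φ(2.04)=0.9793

Lower: z₀ + z₁ = -0.070 + (-1.645) = -1.715; 1 − a(z₀+z₁) = 1 − (0.050)(-1.715) = 1.0857; argument = -0.070 + (-1.715)/1.0857 = -1.6496 → -1.65.
α₁ = Φ(-1.65) = 0.0495; rank = round(500 × 0.0495) = 25; θ*₍25₎ = 7.11.
Upper: z₀ + z₂ = 1.575; 1 − a(z₀+z₂) = 0.9213; argument = 1.6396 → 1.64; α₂ = 0.9495; rank = 475; θ*₍475₎ = 19.29.

(7.11, 19.29)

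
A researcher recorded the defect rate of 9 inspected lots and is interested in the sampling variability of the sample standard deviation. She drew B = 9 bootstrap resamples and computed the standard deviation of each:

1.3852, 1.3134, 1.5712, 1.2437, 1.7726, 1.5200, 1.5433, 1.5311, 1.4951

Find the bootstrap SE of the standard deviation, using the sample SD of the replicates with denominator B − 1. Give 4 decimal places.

SE* = 0.1560

Bootstrap SE is the standard deviation of the 9 replicate standard deviations.
Mean of replicates: (1.3852 + 1.3134 + 1.5712 + 1.2437 + 1.7726 + 1.5200 + 1.5433 + 1.5311 + 1.4951) / 9 = 13.37560 / 9 = 1.48618
Sum of squared deviations: (−0.10098)² + (−0.17278)² + (+0.08502)² + (−0.24248)² + (+0.28642)² + (+0.03382)² + (+0.05712)² + (+0.04492)² + (+0.00892)² = 0.19462
Variance = 0.19462 / 8 = 0.02433
SE* = √0.02433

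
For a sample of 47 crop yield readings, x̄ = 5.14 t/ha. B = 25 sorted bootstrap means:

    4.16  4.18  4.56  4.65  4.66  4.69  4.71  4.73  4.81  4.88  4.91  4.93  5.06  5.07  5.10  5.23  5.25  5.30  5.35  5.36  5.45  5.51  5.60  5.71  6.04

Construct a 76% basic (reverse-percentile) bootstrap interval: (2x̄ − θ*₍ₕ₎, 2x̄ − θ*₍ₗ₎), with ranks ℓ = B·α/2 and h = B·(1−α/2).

(4.77, 5.72)

Percentile endpoints at ranks 3 and 22: θ*₍3₎ = 4.56, θ*₍22₎ = 5.51.
Basic interval reflects these around x̄:
  lower = 2 × 5.14 − 5.51 = 4.77
  upper = 2 × 5.14 − 4.56 = 5.72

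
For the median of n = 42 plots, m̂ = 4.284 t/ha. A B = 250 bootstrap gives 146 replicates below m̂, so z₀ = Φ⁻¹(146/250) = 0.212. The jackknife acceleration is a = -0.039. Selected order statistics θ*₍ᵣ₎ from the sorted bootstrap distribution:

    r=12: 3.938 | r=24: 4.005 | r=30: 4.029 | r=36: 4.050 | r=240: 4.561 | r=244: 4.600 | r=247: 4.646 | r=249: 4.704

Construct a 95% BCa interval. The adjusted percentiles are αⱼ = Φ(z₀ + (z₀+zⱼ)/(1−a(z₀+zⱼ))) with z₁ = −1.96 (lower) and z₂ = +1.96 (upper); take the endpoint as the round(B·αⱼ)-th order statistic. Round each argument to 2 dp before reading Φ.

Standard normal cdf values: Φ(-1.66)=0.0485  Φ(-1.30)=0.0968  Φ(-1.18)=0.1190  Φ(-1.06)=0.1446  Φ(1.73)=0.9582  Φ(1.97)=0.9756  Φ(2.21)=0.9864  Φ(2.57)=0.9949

Lower: z₀ + z₁ = 0.212 + (-1.960) = -1.748; 1 − a(z₀+z₁) = 1 − (-0.039)(-1.748) = 0.9318; argument = 0.212 + (-1.748)/0.9318 = -1.6639 → -1.66.
α₁ = Φ(-1.66) = 0.0485; rank = round(250 × 0.0485) = 12; θ*₍12₎ = 3.938.
Upper: z₀ + z₂ = 2.172; 1 − a(z₀+z₂) = 1.0847; argument = 2.2144 → 2.21; α₂ = 0.9864; rank = 247; θ*₍247₎ = 4.646.

(3.938, 4.646)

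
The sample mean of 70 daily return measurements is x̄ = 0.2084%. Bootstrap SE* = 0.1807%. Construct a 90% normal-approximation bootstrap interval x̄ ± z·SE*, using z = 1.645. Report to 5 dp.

Margin = 1.645 × 0.1807 = 0.297252
Interval: 0.2084 ± 0.297252

(-0.08885, 0.50565)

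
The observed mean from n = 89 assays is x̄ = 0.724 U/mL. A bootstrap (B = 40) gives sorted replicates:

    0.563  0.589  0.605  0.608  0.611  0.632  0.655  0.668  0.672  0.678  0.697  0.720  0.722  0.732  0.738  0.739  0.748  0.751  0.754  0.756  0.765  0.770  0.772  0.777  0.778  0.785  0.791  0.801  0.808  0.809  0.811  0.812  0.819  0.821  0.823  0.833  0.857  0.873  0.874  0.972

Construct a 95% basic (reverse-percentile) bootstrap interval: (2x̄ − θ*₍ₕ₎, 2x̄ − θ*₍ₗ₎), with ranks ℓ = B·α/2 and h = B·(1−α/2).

Percentile endpoints at ranks 1 and 39: θ*₍1₎ = 0.563, θ*₍39₎ = 0.874.
Basic interval reflects these around x̄:
  lower = 2 × 0.724 − 0.874 = 0.574
  upper = 2 × 0.724 − 0.563 = 0.885

(0.574, 0.885)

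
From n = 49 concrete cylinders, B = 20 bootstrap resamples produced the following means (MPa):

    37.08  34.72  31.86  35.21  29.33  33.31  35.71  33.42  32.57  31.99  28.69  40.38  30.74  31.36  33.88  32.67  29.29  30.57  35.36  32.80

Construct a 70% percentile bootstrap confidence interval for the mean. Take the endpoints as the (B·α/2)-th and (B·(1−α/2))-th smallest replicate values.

(29.33, 35.36)

Sorted replicates: 28.69, 29.29, 29.33, 30.57, 30.74, 31.36, 31.86, 31.99, 32.57, 32.67, 32.80, 33.31, 33.42, 33.88, 34.72, 35.21, 35.36, 35.71, 37.08, 40.38
α = 0.30; lower rank = 20 × 0.150 = 3; upper rank = 20 × 0.850 = 17.
The 3rd smallest replicate is 29.33; the 17th is 35.36.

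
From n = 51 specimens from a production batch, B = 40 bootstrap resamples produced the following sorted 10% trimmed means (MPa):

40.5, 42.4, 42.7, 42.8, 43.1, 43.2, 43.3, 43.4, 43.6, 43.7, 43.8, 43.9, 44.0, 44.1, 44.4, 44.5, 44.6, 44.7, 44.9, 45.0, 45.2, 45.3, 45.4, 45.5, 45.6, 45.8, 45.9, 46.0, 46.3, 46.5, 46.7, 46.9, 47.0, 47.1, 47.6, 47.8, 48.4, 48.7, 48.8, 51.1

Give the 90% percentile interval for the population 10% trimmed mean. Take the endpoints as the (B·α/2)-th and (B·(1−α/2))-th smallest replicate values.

(42.4, 48.7)

α = 0.10; lower rank = 40 × 0.050 = 2; upper rank = 40 × 0.950 = 38.
The 2nd smallest replicate is 42.4; the 38th is 48.7.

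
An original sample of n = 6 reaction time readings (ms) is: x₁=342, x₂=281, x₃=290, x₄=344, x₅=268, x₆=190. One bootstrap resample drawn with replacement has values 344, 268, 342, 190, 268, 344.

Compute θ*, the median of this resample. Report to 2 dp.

Sorted: 190, 268, 268, 342, 344, 344
Median = average of the two middle values = 305.00

θ* = 305.00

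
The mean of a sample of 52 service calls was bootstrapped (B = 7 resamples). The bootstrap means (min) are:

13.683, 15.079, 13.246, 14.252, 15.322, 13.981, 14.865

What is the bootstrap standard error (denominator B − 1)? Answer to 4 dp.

SE* = 0.7693

Bootstrap SE is the standard deviation of the 7 replicate means.
Mean of replicates: (13.683 + 15.079 + 13.246 + 14.252 + 15.322 + 13.981 + 14.865) / 7 = 100.42800 / 7 = 14.34686
Sum of squared deviations: (−0.66386)² + (+0.73214)² + (−1.10086)² + (−0.09486)² + (+0.97514)² + (−0.36586)² + (+0.51814)² = 3.55085
Variance = 3.55085 / 6 = 0.59181
SE* = √0.59181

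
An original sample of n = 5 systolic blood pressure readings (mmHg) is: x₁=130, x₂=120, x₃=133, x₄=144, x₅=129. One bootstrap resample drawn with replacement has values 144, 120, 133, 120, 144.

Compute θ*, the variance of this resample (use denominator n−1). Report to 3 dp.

θ* = 144.200

Mean = 132.2000; sum of squared deviations = 576.8000
s² = 576.8000 / 4 = 144.2000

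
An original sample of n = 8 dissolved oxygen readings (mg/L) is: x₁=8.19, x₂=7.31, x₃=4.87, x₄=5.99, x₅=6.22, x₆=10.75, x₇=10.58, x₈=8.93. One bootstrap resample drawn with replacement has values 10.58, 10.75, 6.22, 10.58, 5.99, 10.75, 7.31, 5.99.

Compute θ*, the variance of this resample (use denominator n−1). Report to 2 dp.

θ* = 5.43

Mean = 8.5213; sum of squared deviations = 37.9889
s² = 37.9889 / 7 = 5.4270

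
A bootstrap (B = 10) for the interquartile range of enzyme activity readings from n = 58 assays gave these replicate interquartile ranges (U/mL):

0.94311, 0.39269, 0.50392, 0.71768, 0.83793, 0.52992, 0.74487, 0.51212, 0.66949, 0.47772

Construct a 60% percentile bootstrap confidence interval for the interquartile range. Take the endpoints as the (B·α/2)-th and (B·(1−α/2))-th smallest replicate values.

(0.47772, 0.74487)

Sorted replicates: 0.39269, 0.47772, 0.50392, 0.51212, 0.52992, 0.66949, 0.71768, 0.74487, 0.83793, 0.94311
α = 0.40; lower rank = 10 × 0.200 = 2; upper rank = 10 × 0.800 = 8.
The 2nd smallest replicate is 0.47772; the 8th is 0.74487.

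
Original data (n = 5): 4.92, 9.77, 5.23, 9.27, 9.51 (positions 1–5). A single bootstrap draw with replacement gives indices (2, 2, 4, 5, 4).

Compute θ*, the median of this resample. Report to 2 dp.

Resample values: 9.77, 9.77, 9.27, 9.51, 9.27.
Sorted: 9.27, 9.27, 9.51, 9.77, 9.77
Median = middle value = 9.51

θ* = 9.51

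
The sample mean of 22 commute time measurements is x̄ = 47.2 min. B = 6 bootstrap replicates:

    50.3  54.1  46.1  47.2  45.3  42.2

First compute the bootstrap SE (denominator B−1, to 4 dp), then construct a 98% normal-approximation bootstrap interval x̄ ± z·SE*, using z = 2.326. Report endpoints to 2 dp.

Mean of replicates = 47.5333; sum of squared deviations = 86.3733; SE* = √(86.3733/5) = 4.1563
Margin = 2.326 × 4.1563 = 9.668
Interval: 47.2 ± 9.668

(37.53, 56.87)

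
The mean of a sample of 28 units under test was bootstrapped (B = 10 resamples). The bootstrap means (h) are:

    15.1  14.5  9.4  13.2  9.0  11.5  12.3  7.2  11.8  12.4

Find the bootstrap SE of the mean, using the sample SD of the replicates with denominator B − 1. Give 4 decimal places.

Bootstrap SE is the standard deviation of the 10 replicate means.
Mean of replicates: (15.1 + 14.5 + 9.4 + 13.2 + 9.0 + 11.5 + 12.3 + 7.2 + 11.8 + 12.4) / 10 = 116.40000 / 10 = 11.64000
Sum of squared deviations: (+3.46000)² + (+2.86000)² + (−2.24000)² + (+1.56000)² + (−2.64000)² + (−0.14000)² + (+0.66000)² + (−4.44000)² + (+0.16000)² + (+0.76000)² = 55.34400
Variance = 55.34400 / 9 = 6.14933
SE* = √6.14933

SE* = 2.4798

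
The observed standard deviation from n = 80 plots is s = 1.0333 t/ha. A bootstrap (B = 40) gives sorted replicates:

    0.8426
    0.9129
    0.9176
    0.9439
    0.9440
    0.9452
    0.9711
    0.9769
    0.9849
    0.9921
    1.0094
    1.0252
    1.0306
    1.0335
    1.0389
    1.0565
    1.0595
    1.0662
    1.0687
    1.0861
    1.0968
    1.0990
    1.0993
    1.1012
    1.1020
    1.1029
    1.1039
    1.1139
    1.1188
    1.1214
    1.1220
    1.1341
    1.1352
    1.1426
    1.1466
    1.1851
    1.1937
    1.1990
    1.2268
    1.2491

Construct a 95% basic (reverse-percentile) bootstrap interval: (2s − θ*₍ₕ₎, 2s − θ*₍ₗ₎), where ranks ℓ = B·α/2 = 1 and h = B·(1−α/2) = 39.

(0.8398, 1.2240)

Percentile endpoints at ranks 1 and 39: θ*₍1₎ = 0.8426, θ*₍39₎ = 1.2268.
Basic interval reflects these around s:
  lower = 2 × 1.0333 − 1.2268 = 0.8398
  upper = 2 × 1.0333 − 0.8426 = 1.2240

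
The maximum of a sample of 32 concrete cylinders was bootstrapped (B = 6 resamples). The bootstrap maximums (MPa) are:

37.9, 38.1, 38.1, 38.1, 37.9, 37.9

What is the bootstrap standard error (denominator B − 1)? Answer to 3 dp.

SE* = 0.110

Bootstrap SE is the standard deviation of the 6 replicate maximums.
Mean of replicates: (37.9 + 38.1 + 38.1 + 38.1 + 37.9 + 37.9) / 6 = 228.0000 / 6 = 38.0000
Sum of squared deviations: (−0.1000)² + (+0.1000)² + (+0.1000)² + (+0.1000)² + (−0.1000)² + (−0.1000)² = 0.0600
Variance = 0.0600 / 5 = 0.0120
SE* = √0.0120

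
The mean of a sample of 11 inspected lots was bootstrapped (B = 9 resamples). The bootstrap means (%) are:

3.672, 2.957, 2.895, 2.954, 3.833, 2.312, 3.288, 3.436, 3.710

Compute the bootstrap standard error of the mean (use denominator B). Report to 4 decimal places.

Bootstrap SE is the standard deviation of the 9 replicate means.
Mean of replicates: (3.672 + 2.957 + 2.895 + 2.954 + 3.833 + 2.312 + 3.288 + 3.436 + 3.710) / 9 = 29.05700 / 9 = 3.22856
Sum of squared deviations: (+0.44344)² + (−0.27156)² + (−0.33356)² + (−0.27456)² + (+0.60444)² + (−0.91656)² + (+0.05944)² + (+0.20744)² + (+0.48144)² = 1.94081
Variance = 1.94081 / 9 = 0.21565
SE* = √0.21565

SE* = 0.4644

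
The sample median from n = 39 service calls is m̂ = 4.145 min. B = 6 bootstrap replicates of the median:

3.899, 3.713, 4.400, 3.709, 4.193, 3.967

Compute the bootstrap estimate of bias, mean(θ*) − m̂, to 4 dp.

mean(θ*) = (3.899 + 3.713 + 4.400 + 3.709 + 4.193 + 3.967) / 6 = 3.98017
bias = 3.98017 − 4.145

bias = −0.1648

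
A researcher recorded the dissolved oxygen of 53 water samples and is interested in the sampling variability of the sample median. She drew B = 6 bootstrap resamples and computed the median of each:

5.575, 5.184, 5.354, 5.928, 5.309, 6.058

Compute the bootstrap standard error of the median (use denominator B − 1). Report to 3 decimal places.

Bootstrap SE is the standard deviation of the 6 replicate medians.
Mean of replicates: (5.575 + 5.184 + 5.354 + 5.928 + 5.309 + 6.058) / 6 = 33.4080 / 6 = 5.5680
Sum of squared deviations: (+0.0070)² + (−0.3840)² + (−0.2140)² + (+0.3600)² + (−0.2590)² + (+0.4900)² = 0.6301
Variance = 0.6301 / 5 = 0.1260
SE* = √0.1260

SE* = 0.355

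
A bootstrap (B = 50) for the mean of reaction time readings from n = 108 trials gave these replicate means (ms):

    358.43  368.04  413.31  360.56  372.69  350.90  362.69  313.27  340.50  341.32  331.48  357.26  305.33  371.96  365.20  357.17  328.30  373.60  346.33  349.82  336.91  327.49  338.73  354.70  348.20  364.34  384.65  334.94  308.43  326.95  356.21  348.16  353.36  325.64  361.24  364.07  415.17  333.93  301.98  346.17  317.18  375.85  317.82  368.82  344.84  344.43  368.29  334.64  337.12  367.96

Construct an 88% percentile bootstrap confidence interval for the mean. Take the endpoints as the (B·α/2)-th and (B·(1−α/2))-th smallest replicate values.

(308.43, 375.85)

Sorted replicates: 301.98, 305.33, 308.43, 313.27, 317.18, 317.82, 325.64, 326.95, 327.49, 328.30, 331.48, 333.93, 334.64, 334.94, 336.91, 337.12, 338.73, 340.50, 341.32, 344.43, 344.84, 346.17, 346.33, 348.16, 348.20, 349.82, 350.90, 353.36, 354.70, 356.21, 357.17, 357.26, 358.43, 360.56, 361.24, 362.69, 364.07, 364.34, 365.20, 367.96, 368.04, 368.29, 368.82, 371.96, 372.69, 373.60, 375.85, 384.65, 413.31, 415.17
α = 0.12; lower rank = 50 × 0.060 = 3; upper rank = 50 × 0.940 = 47.
The 3rd smallest replicate is 308.43; the 47th is 375.85.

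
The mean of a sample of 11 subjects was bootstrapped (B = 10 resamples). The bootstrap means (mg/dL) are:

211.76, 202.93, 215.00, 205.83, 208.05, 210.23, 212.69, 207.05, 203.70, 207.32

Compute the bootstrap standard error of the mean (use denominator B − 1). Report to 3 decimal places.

SE* = 3.920

Bootstrap SE is the standard deviation of the 10 replicate means.
Mean of replicates: (211.76 + 202.93 + 215.00 + 205.83 + 208.05 + 210.23 + 212.69 + 207.05 + 203.70 + 207.32) / 10 = 2084.5600 / 10 = 208.4560
Sum of squared deviations: (+3.3040)² + (−5.5260)² + (+6.5440)² + (−2.6260)² + (−0.4060)² + (+1.7740)² + (+4.2340)² + (−1.4060)² + (−4.7560)² + (−1.1360)² = 138.2984
Variance = 138.2984 / 9 = 15.3665
SE* = √15.3665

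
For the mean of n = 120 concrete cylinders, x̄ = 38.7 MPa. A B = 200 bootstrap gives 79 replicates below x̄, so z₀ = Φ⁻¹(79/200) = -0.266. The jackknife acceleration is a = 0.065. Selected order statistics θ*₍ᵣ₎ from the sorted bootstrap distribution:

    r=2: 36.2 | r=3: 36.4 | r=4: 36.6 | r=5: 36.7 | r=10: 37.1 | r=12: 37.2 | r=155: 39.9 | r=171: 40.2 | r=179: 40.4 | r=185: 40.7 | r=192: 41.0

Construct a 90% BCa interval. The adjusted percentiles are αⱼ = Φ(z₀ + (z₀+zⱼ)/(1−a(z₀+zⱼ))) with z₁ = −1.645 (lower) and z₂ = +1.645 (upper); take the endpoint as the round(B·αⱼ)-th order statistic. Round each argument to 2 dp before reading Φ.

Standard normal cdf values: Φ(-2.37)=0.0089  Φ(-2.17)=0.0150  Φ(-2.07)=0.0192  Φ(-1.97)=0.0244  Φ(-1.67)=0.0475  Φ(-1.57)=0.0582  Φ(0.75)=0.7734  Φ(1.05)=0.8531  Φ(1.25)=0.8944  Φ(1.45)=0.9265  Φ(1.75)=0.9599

Lower: z₀ + z₁ = -0.266 + (-1.645) = -1.911; 1 − a(z₀+z₁) = 1 − (0.065)(-1.911) = 1.1242; argument = -0.266 + (-1.911)/1.1242 = -1.9659 → -1.97.
α₁ = Φ(-1.97) = 0.0244; rank = round(200 × 0.0244) = 5; θ*₍5₎ = 36.7.
Upper: z₀ + z₂ = 1.379; 1 − a(z₀+z₂) = 0.9104; argument = 1.2488 → 1.25; α₂ = 0.8944; rank = 179; θ*₍179₎ = 40.4.

(36.7, 40.4)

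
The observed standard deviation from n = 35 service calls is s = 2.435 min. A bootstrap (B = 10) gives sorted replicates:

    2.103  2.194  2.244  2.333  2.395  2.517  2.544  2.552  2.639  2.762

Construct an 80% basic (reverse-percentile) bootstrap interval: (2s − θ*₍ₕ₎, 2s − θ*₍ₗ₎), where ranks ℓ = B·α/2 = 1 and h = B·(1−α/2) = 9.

Percentile endpoints at ranks 1 and 9: θ*₍1₎ = 2.103, θ*₍9₎ = 2.639.
Basic interval reflects these around s:
  lower = 2 × 2.435 − 2.639 = 2.231
  upper = 2 × 2.435 − 2.103 = 2.767

(2.231, 2.767)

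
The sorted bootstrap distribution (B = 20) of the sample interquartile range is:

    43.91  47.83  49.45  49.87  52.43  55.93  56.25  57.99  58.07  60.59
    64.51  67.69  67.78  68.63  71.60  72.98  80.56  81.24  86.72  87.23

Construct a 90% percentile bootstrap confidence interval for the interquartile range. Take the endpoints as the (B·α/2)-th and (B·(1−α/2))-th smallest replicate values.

(43.91, 86.72)

α = 0.10; lower rank = 20 × 0.050 = 1; upper rank = 20 × 0.950 = 19.
The 1st smallest replicate is 43.91; the 19th is 86.72.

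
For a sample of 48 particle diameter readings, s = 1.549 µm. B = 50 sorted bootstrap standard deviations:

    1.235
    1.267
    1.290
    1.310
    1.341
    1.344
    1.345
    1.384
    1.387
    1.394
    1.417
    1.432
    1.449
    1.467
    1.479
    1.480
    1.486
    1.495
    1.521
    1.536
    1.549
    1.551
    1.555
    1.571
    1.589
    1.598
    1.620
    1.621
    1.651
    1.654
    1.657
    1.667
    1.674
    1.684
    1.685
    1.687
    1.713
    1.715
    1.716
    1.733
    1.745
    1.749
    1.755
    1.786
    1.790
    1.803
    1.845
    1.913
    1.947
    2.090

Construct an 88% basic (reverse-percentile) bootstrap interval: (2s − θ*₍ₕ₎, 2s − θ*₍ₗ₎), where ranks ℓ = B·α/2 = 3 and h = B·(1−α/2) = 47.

(1.253, 1.808)

Percentile endpoints at ranks 3 and 47: θ*₍3₎ = 1.290, θ*₍47₎ = 1.845.
Basic interval reflects these around s:
  lower = 2 × 1.549 − 1.845 = 1.253
  upper = 2 × 1.549 − 1.290 = 1.808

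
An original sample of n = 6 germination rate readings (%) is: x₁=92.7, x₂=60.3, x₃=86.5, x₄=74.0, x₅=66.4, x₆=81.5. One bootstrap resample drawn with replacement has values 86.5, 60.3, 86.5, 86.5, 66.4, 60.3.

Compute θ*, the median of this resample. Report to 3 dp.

θ* = 76.450

Sorted: 60.3, 60.3, 66.4, 86.5, 86.5, 86.5
Median = average of the two middle values = 76.450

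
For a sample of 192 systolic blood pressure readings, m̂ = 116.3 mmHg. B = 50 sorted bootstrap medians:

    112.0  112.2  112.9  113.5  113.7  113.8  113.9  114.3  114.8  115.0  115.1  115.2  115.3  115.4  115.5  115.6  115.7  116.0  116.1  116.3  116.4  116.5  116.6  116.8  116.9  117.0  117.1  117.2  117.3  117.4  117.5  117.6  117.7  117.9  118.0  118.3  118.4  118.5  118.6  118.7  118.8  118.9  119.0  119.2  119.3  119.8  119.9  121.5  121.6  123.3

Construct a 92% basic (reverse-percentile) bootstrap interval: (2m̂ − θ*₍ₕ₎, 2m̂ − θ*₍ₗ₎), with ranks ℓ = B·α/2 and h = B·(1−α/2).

Percentile endpoints at ranks 2 and 48: θ*₍2₎ = 112.2, θ*₍48₎ = 121.5.
Basic interval reflects these around m̂:
  lower = 2 × 116.3 − 121.5 = 111.1
  upper = 2 × 116.3 − 112.2 = 120.4

(111.1, 120.4)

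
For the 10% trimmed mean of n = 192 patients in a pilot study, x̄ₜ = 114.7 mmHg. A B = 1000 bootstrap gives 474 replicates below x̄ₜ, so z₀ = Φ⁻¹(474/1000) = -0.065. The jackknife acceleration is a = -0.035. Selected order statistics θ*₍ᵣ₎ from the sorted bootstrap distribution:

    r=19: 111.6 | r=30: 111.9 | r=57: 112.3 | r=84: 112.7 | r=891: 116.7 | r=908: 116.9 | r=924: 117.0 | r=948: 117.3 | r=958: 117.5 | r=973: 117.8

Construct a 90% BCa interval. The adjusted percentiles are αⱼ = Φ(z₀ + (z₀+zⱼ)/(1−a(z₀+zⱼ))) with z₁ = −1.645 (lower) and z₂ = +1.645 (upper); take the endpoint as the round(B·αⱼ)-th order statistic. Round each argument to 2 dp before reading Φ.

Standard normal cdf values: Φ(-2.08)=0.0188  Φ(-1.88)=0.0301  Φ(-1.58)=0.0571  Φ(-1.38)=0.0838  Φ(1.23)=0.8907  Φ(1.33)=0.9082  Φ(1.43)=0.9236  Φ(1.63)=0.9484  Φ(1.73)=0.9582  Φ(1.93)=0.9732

Lower: z₀ + z₁ = -0.065 + (-1.645) = -1.710; 1 − a(z₀+z₁) = 1 − (-0.035)(-1.710) = 0.9402; argument = -0.065 + (-1.710)/0.9402 = -1.8839 → -1.88.
α₁ = Φ(-1.88) = 0.0301; rank = round(1000 × 0.0301) = 30; θ*₍30₎ = 111.9.
Upper: z₀ + z₂ = 1.580; 1 − a(z₀+z₂) = 1.0553; argument = 1.4322 → 1.43; α₂ = 0.9236; rank = 924; θ*₍924₎ = 117.0.

(111.9, 117.0)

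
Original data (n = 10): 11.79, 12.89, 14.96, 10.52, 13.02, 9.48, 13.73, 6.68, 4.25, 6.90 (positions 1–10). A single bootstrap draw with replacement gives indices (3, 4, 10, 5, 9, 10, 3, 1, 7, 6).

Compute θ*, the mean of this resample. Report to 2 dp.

Resample values: 14.96, 10.52, 6.90, 13.02, 4.25, 6.90, 14.96, 11.79, 13.73, 9.48.
Mean = (14.96 + 10.52 + 6.90 + 13.02 + 4.25 + 6.90 + 14.96 + 11.79 + 13.73 + 9.48) / 10 = 106.510 / 10 = 10.65

θ* = 10.65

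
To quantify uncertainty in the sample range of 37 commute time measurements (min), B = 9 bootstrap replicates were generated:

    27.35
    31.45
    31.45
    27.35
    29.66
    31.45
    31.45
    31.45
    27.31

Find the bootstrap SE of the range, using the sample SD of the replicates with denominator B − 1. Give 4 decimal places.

Bootstrap SE is the standard deviation of the 9 replicate ranges.
Mean of replicates: (27.35 + 31.45 + 31.45 + 27.35 + 29.66 + 31.45 + 31.45 + 31.45 + 27.31) / 9 = 268.92000 / 9 = 29.88000
Sum of squared deviations: (−2.53000)² + (+1.57000)² + (+1.57000)² + (−2.53000)² + (−0.22000)² + (+1.57000)² + (+1.57000)² + (+1.57000)² + (−2.57000)² = 31.77960
Variance = 31.77960 / 8 = 3.97245
SE* = √3.97245

SE* = 1.9931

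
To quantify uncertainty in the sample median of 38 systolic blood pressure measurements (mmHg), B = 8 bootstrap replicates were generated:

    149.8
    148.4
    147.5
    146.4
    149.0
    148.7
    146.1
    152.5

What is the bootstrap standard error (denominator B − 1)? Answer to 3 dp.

SE* = 2.040

Bootstrap SE is the standard deviation of the 8 replicate medians.
Mean of replicates: (149.8 + 148.4 + 147.5 + 146.4 + 149.0 + 148.7 + 146.1 + 152.5) / 8 = 1188.4000 / 8 = 148.5500
Sum of squared deviations: (+1.2500)² + (−0.1500)² + (−1.0500)² + (−2.1500)² + (+0.4500)² + (+0.1500)² + (−2.4500)² + (+3.9500)² = 29.1400
Variance = 29.1400 / 7 = 4.1629
SE* = √4.1629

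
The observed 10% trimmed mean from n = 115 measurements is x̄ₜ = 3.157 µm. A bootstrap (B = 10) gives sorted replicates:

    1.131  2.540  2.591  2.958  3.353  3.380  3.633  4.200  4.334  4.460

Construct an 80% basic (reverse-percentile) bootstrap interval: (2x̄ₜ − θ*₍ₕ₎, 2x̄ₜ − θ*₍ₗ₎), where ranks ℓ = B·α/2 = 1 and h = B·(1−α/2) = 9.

Percentile endpoints at ranks 1 and 9: θ*₍1₎ = 1.131, θ*₍9₎ = 4.334.
Basic interval reflects these around x̄ₜ:
  lower = 2 × 3.157 − 4.334 = 1.980
  upper = 2 × 3.157 − 1.131 = 5.183

(1.980, 5.183)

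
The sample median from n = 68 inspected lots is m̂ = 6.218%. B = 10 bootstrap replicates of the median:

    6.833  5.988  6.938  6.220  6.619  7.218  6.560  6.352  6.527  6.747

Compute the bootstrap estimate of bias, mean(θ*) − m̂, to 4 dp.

mean(θ*) = (6.833 + 5.988 + 6.938 + 6.220 + 6.619 + 7.218 + 6.560 + 6.352 + 6.527 + 6.747) / 10 = 6.60020
bias = 6.60020 − 6.218

bias = +0.3822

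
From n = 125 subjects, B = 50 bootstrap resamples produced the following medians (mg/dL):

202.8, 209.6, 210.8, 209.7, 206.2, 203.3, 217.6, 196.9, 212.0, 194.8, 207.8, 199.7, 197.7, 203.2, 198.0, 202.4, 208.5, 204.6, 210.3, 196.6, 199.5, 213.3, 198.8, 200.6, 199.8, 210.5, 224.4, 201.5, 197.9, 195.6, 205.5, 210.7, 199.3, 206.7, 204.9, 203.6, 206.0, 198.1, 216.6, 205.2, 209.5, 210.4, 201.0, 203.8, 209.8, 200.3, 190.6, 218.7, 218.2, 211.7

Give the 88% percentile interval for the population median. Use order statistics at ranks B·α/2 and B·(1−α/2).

Sorted replicates: 190.6, 194.8, 195.6, 196.6, 196.9, 197.7, 197.9, 198.0, 198.1, 198.8, 199.3, 199.5, 199.7, 199.8, 200.3, 200.6, 201.0, 201.5, 202.4, 202.8, 203.2, 203.3, 203.6, 203.8, 204.6, 204.9, 205.2, 205.5, 206.0, 206.2, 206.7, 207.8, 208.5, 209.5, 209.6, 209.7, 209.8, 210.3, 210.4, 210.5, 210.7, 210.8, 211.7, 212.0, 213.3, 216.6, 217.6, 218.2, 218.7, 224.4
α = 0.12; lower rank = 50 × 0.060 = 3; upper rank = 50 × 0.940 = 47.
The 3rd smallest replicate is 195.6; the 47th is 217.6.

(195.6, 217.6)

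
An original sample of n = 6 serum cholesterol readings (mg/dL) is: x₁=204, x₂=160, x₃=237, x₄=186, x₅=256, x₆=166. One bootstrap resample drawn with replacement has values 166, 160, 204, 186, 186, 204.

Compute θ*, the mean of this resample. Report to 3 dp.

Mean = (166 + 160 + 204 + 186 + 186 + 204) / 6 = 1106.0 / 6 = 184.333

θ* = 184.333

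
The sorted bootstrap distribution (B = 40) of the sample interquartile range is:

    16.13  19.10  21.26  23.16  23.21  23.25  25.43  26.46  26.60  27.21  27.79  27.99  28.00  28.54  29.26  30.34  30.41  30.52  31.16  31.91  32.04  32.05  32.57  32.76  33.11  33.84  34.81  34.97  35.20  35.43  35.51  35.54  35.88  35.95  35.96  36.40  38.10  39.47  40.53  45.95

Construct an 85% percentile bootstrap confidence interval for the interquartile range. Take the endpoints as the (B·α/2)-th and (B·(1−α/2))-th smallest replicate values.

α = 0.15; lower rank = 40 × 0.075 = 3; upper rank = 40 × 0.925 = 37.
The 3rd smallest replicate is 21.26; the 37th is 38.10.

(21.26, 38.10)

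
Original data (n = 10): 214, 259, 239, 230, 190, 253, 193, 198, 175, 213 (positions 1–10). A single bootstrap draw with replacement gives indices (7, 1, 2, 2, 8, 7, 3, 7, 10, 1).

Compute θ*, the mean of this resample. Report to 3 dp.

Resample values: 193, 214, 259, 259, 198, 193, 239, 193, 213, 214.
Mean = (193 + 214 + 259 + 259 + 198 + 193 + 239 + 193 + 213 + 214) / 10 = 2175.0 / 10 = 217.500

θ* = 217.500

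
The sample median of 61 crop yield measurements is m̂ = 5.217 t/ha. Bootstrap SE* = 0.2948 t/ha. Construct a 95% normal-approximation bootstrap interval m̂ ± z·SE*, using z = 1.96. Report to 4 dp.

Margin = 1.96 × 0.2948 = 0.57781
Interval: 5.217 ± 0.57781

(4.6392, 5.7948)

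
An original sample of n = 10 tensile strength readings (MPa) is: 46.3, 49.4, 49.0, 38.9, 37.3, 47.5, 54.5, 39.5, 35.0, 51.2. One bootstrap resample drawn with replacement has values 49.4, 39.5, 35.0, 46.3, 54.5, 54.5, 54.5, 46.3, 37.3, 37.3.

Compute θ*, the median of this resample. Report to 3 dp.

θ* = 46.300

Sorted: 35.0, 37.3, 37.3, 39.5, 46.3, 46.3, 49.4, 54.5, 54.5, 54.5
Median = average of the two middle values = 46.300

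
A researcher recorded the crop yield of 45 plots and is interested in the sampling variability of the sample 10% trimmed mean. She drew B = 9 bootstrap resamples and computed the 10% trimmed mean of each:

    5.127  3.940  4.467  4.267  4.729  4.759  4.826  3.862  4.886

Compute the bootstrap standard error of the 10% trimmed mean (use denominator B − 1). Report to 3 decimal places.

Bootstrap SE is the standard deviation of the 9 replicate 10% trimmed means.
Mean of replicates: (5.127 + 3.940 + 4.467 + 4.267 + 4.729 + 4.759 + 4.826 + 3.862 + 4.886) / 9 = 40.8630 / 9 = 4.5403
Sum of squared deviations: (+0.5867)² + (−0.6003)² + (−0.0733)² + (−0.2733)² + (+0.1887)² + (+0.2187)² + (+0.2857)² + (−0.6783)² + (+0.3457)² = 1.5293
Variance = 1.5293 / 8 = 0.1912
SE* = √0.1912

SE* = 0.437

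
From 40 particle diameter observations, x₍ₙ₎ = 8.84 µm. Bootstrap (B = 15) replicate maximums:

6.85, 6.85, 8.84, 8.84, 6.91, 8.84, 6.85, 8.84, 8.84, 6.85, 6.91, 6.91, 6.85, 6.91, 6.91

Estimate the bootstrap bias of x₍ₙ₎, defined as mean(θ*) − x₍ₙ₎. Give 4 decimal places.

bias = −1.3067

mean(θ*) = (6.85 + 6.85 + 8.84 + 8.84 + 6.91 + 8.84 + 6.85 + 8.84 + 8.84 + 6.85 + 6.91 + 6.91 + 6.85 + 6.91 + 6.91) / 15 = 7.53333
bias = 7.53333 − 8.84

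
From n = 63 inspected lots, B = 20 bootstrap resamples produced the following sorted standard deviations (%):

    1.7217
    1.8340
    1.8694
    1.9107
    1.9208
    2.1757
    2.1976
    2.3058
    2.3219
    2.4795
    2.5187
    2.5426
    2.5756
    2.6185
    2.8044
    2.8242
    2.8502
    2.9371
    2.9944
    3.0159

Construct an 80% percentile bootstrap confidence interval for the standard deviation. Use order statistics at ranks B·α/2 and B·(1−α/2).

α = 0.20; lower rank = 20 × 0.100 = 2; upper rank = 20 × 0.900 = 18.
The 2nd smallest replicate is 1.8340; the 18th is 2.9371.

(1.8340, 2.9371)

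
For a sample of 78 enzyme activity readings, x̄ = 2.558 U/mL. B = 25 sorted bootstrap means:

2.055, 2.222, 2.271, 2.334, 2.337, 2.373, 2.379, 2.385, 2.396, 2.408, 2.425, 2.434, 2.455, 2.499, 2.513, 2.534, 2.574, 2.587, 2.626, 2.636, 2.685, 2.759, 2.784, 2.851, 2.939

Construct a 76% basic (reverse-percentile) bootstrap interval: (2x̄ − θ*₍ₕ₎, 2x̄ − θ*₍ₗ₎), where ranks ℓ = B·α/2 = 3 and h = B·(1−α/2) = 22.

Percentile endpoints at ranks 3 and 22: θ*₍3₎ = 2.271, θ*₍22₎ = 2.759.
Basic interval reflects these around x̄:
  lower = 2 × 2.558 − 2.759 = 2.357
  upper = 2 × 2.558 − 2.271 = 2.845

(2.357, 2.845)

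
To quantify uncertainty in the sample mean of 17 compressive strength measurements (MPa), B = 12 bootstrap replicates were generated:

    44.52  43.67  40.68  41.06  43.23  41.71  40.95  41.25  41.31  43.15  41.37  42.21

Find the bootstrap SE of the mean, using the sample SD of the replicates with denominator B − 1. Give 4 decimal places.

Bootstrap SE is the standard deviation of the 12 replicate means.
Mean of replicates: (44.52 + 43.67 + 40.68 + 41.06 + 43.23 + 41.71 + 40.95 + 41.25 + 41.31 + 43.15 + 41.37 + 42.21) / 12 = 505.11000 / 12 = 42.09250
Sum of squared deviations: (+2.42750)² + (+1.57750)² + (−1.41250)² + (−1.03250)² + (+1.13750)² + (−0.38250)² + (−1.14250)² + (−0.84250)² + (−0.78250)² + (+1.05750)² + (−0.72250)² + (+0.11750)² = 17.16422
Variance = 17.16422 / 11 = 1.56038
SE* = √1.56038

SE* = 1.2492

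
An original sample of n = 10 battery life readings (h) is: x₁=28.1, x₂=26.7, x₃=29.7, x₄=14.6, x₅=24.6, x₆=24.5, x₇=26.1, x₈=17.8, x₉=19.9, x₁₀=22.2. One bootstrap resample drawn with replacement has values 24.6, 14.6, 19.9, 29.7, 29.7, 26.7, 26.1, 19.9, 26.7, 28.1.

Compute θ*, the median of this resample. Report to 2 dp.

θ* = 26.40

Sorted: 14.6, 19.9, 19.9, 24.6, 26.1, 26.7, 26.7, 28.1, 29.7, 29.7
Median = average of the two middle values = 26.40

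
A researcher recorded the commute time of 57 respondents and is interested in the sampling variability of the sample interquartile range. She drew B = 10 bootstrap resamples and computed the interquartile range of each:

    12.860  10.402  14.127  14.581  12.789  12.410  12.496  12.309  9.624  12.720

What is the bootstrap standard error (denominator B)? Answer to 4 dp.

SE* = 1.4110

Bootstrap SE is the standard deviation of the 10 replicate interquartile ranges.
Mean of replicates: (12.860 + 10.402 + 14.127 + 14.581 + 12.789 + 12.410 + 12.496 + 12.309 + 9.624 + 12.720) / 10 = 124.31800 / 10 = 12.43180
Sum of squared deviations: (+0.42820)² + (−2.02980)² + (+1.69520)² + (+2.14920)² + (+0.35720)² + (−0.02180)² + (+0.06420)² + (−0.12280)² + (−2.80780)² + (+0.28820)² = 19.91028
Variance = 19.91028 / 10 = 1.99103
SE* = √1.99103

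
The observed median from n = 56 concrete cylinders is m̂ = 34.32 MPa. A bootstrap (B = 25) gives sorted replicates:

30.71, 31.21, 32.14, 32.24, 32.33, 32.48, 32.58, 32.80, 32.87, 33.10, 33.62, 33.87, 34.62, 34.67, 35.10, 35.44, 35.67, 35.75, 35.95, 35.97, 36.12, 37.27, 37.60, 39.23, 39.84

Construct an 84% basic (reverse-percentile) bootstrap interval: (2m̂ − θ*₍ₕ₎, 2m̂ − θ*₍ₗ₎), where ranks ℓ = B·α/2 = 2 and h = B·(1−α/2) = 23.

Percentile endpoints at ranks 2 and 23: θ*₍2₎ = 31.21, θ*₍23₎ = 37.60.
Basic interval reflects these around m̂:
  lower = 2 × 34.32 − 37.60 = 31.04
  upper = 2 × 34.32 − 31.21 = 37.43

(31.04, 37.43)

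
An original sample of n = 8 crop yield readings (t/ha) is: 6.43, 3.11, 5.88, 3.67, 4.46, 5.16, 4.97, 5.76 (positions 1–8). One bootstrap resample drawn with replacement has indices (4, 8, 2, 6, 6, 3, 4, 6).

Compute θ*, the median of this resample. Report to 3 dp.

θ* = 5.160

Resample values: 3.67, 5.76, 3.11, 5.16, 5.16, 5.88, 3.67, 5.16.
Sorted: 3.11, 3.67, 3.67, 5.16, 5.16, 5.16, 5.76, 5.88
Median = average of the two middle values = 5.160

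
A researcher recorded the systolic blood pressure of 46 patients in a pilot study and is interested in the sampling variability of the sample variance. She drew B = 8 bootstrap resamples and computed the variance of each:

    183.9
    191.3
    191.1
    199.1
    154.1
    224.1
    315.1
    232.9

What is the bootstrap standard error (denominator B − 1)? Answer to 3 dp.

Bootstrap SE is the standard deviation of the 8 replicate variances.
Mean of replicates: (183.9 + 191.3 + 191.1 + 199.1 + 154.1 + 224.1 + 315.1 + 232.9) / 8 = 1691.6000 / 8 = 211.4500
Sum of squared deviations: (−27.5500)² + (−20.1500)² + (−20.3500)² + (−12.3500)² + (−57.3500)² + (+12.6500)² + (+103.6500)² + (+21.4500)² = 16384.1400
Variance = 16384.1400 / 7 = 2340.5914
SE* = √2340.5914

SE* = 48.380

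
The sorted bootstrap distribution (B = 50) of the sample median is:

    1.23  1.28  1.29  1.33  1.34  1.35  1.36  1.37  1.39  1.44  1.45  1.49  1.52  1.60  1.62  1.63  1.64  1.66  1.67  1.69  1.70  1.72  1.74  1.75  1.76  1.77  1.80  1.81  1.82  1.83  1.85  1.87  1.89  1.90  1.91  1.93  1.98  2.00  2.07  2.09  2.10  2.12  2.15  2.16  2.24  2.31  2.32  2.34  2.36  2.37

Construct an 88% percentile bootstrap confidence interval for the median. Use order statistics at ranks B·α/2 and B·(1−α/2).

(1.29, 2.32)

α = 0.12; lower rank = 50 × 0.060 = 3; upper rank = 50 × 0.940 = 47.
The 3rd smallest replicate is 1.29; the 47th is 2.32.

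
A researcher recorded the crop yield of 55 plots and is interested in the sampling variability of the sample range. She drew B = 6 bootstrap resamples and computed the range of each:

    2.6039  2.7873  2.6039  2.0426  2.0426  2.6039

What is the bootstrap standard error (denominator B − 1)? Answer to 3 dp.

SE* = 0.321

Bootstrap SE is the standard deviation of the 6 replicate ranges.
Mean of replicates: (2.6039 + 2.7873 + 2.6039 + 2.0426 + 2.0426 + 2.6039) / 6 = 14.68420 / 6 = 2.44737
Sum of squared deviations: (+0.15653)² + (+0.33993)² + (+0.15653)² + (−0.40477)² + (−0.40477)² + (+0.15653)² = 0.51673
Variance = 0.51673 / 5 = 0.10335
SE* = √0.10335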